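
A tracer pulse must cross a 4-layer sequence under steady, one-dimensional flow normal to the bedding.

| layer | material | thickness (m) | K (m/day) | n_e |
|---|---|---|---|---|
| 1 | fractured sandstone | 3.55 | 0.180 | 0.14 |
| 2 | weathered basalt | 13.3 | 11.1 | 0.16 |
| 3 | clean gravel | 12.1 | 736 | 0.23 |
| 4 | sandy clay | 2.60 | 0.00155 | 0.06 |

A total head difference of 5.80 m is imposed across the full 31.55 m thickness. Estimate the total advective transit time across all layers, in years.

4.46

With flow normal to the layers, continuity requires the same specific discharge q through every layer.
Σ(b_i/K_i) = 3.55/0.180 + 13.3/11.1 + 12.1/736 + 2.60/0.00155 = 1698 d.
q = Δh / Σ(b_i/K_i) = 5.80 / 1698 = 0.003415 m/day.
In each layer the seepage velocity is v_i = q/n_i, so the layer transit time is t_i = b_i·n_i / q:
  layer 1 (fractured sandstone): t_1 = 3.55 × 0.14 / 0.003415 = 145.5 d
  layer 2 (weathered basalt): t_2 = 13.3 × 0.16 / 0.003415 = 623.1 d
  layer 3 (clean gravel): t_3 = 12.1 × 0.23 / 0.003415 = 814.9 d
  layer 4 (sandy clay): t_4 = 2.60 × 0.06 / 0.003415 = 45.68 d
Total t = Σ t_i = 1629 days = 4.461 years.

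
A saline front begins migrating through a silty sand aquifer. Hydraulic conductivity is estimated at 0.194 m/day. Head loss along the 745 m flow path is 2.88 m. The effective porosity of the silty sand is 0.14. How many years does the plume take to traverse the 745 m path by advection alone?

381

Hydraulic gradient i = Δh / L = 2.88 / 745 = 0.003866.
Darcy flux q = K · i = 0.1940 × 0.003866 = 0.0007500 m/day.
Seepage velocity v = q / n_e = 0.0007500 / 0.14 = 0.005357 m/day.
Travel time t = L / v = 745 / 0.005357 = 1.391e+05 days = 380.8 years.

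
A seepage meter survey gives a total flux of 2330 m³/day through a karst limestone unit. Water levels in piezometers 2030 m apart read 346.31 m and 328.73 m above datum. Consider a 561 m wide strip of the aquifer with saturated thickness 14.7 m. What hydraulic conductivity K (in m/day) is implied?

32.6

Cross-sectional area A = 561 × 14.7 = 8247 m².
Hydraulic gradient i = (346.31 − 328.73) / 2030 = 17.58 / 2030 = 0.008660.
From Q = K·A·i, K = Q / (A·i) = 2330 / (8247 × 0.008660) = 32.63 m/day.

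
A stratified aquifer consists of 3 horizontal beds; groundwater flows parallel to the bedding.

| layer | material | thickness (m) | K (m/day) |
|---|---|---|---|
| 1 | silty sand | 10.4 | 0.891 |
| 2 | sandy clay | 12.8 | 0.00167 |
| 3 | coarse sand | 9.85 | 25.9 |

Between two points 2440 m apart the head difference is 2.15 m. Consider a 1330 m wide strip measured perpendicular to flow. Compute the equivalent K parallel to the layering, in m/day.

8.00

Flow is parallel to layering, so each bed carries its own Darcy discharge and the transmissivities add.
Σ(K_i·b_i) = 0.891×10.4 + 0.00167×12.8 + 25.9×9.85 = 264.4 m²/day.
Total thickness b = 33.05 m, so K_eq = Σ(K_i·b_i)/b = 8.000 m/day.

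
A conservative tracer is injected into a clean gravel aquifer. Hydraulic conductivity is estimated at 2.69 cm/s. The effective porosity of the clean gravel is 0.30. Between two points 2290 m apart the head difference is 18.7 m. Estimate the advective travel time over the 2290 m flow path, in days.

Convert K: 2.69 cm/s × 864 = 2324 m/day.
Hydraulic gradient i = Δh / L = 18.7 / 2290 = 0.008166.
Darcy flux q = K · i = 2324 × 0.008166 = 18.98 m/day.
Seepage velocity v = q / n_e = 18.98 / 0.30 = 63.26 m/day.
Travel time t = L / v = 2290 / 63.26 = 36.20 days.

36.2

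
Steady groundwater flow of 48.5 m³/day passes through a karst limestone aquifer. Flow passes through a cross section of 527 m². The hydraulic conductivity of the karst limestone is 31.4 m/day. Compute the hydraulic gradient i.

0.00293

From Q = K·A·i, i = Q / (K·A) = 48.5 / (31.40 × 527.0) = 0.002931.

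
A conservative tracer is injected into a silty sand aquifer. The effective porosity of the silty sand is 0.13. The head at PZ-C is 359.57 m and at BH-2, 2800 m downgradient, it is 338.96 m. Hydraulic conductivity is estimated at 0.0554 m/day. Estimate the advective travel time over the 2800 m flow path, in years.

2440

Hydraulic gradient i = (359.57 − 338.96) / 2800 = 20.61 / 2800 = 0.007361.
Darcy flux q = K · i = 0.05540 × 0.007361 = 0.0004078 m/day.
Seepage velocity v = q / n_e = 0.0004078 / 0.13 = 0.003137 m/day.
Travel time t = L / v = 2800 / 0.003137 = 8.926e+05 days = 2444 years.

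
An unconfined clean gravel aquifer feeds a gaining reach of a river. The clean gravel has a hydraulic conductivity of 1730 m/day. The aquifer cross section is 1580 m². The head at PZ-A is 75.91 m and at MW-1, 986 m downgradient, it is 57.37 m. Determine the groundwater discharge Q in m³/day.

Hydraulic gradient i = (75.91 − 57.37) / 986 = 18.54 / 986 = 0.01880.
Darcy's law: Q = K · A · i = 1730 × 1580 × 0.01880 = 51397 m³/day.

51400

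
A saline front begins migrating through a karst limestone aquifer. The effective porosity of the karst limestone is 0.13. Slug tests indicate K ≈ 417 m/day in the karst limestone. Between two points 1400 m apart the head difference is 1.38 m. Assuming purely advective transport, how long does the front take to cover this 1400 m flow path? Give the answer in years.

Hydraulic gradient i = Δh / L = 1.38 / 1400 = 0.0009857.
Darcy flux q = K · i = 417.0 × 0.0009857 = 0.4110 m/day.
Seepage velocity v = q / n_e = 0.4110 / 0.13 = 3.162 m/day.
Travel time t = L / v = 1400 / 3.162 = 442.8 days = 1.212 years.

1.21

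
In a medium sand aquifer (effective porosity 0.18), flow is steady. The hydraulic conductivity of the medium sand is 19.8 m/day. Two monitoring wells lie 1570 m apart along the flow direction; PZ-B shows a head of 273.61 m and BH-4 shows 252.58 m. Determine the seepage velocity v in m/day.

Hydraulic gradient i = (273.61 − 252.58) / 1570 = 21.03 / 1570 = 0.01339.
Darcy flux q = K · i = 19.80 × 0.01339 = 0.2652 m/day.
Seepage velocity v = q / n_e = 0.2652 / 0.18 = 1.473 m/day.

1.47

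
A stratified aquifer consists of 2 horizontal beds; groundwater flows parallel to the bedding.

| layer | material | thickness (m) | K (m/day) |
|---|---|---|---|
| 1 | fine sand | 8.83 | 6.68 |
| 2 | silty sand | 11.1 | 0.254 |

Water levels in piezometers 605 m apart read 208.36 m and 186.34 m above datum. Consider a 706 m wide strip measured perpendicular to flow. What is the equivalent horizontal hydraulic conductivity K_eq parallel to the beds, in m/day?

3.10

Flow is parallel to layering, so each bed carries its own Darcy discharge and the transmissivities add.
Σ(K_i·b_i) = 6.68×8.83 + 0.254×11.1 = 61.80 m²/day.
Total thickness b = 19.93 m, so K_eq = Σ(K_i·b_i)/b = 3.101 m/day.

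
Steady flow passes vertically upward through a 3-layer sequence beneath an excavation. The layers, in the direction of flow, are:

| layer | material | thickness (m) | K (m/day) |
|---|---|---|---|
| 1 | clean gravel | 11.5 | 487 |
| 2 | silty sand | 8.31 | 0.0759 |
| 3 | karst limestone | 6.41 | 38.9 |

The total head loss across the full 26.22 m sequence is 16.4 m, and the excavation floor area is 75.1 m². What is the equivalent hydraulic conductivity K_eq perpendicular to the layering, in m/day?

Flow is perpendicular to layering, so the layers act in series and the equivalent K is the thickness-weighted harmonic mean.
Total thickness L = 11.5 + 8.31 + 6.41 = 26.22 m.
Σ(b_i/K_i) = 11.5/487 + 8.31/0.0759 + 6.41/38.9 = 109.7 d.
K_eq = L / Σ(b_i/K_i) = 26.22 / 109.7 = 0.2391 m/day.

0.239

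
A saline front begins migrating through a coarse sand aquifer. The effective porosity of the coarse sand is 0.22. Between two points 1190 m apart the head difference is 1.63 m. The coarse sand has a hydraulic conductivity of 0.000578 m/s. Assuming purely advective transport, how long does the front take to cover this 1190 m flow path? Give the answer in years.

10.5

Convert K: 0.000578 m/s × 86400 = 49.94 m/day.
Hydraulic gradient i = Δh / L = 1.63 / 1190 = 0.001370.
Darcy flux q = K · i = 49.94 × 0.001370 = 0.06840 m/day.
Seepage velocity v = q / n_e = 0.06840 / 0.22 = 0.3109 m/day.
Travel time t = L / v = 1190 / 0.3109 = 3827 days = 10.48 years.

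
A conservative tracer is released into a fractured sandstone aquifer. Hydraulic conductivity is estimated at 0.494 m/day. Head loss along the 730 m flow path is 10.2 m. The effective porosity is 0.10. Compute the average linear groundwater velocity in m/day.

Hydraulic gradient i = Δh / L = 10.2 / 730 = 0.01397.
Darcy flux q = K · i = 0.4940 × 0.01397 = 0.006902 m/day.
Seepage velocity v = q / n_e = 0.006902 / 0.10 = 0.06902 m/day.

0.0690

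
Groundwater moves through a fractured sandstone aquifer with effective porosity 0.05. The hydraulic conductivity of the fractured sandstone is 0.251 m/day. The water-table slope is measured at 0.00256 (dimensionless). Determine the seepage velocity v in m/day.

0.0129

Hydraulic gradient i = 0.00256.
Darcy flux q = K · i = 0.2510 × 0.002560 = 0.0006426 m/day.
Seepage velocity v = q / n_e = 0.0006426 / 0.05 = 0.01285 m/day.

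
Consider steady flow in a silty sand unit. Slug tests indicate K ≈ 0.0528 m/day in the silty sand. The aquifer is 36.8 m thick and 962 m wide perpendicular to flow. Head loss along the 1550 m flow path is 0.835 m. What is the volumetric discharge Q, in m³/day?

Cross-sectional area A = 962 × 36.8 = 35402 m².
Hydraulic gradient i = Δh / L = 0.835 / 1550 = 0.0005387.
Darcy's law: Q = K · A · i = 0.05280 × 35402 × 0.0005387 = 1.007 m³/day.

1.01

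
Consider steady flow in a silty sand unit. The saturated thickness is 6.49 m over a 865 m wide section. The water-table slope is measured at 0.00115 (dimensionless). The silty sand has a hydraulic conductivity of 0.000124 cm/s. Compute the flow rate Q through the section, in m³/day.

0.692

Convert K: 0.000124 cm/s × 864 = 0.1071 m/day.
Cross-sectional area A = 865 × 6.49 = 5614 m².
Hydraulic gradient i = 0.00115.
Darcy's law: Q = K · A · i = 0.1071 × 5614 × 0.001150 = 0.6917 m³/day.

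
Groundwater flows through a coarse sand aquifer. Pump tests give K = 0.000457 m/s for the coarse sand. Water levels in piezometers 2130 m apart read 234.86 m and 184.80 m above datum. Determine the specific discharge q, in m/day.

0.928

Convert K: 0.000457 m/s × 86400 = 39.48 m/day.
Hydraulic gradient i = (234.86 − 184.80) / 2130 = 50.06 / 2130 = 0.02350.
Specific discharge q = K · i = 39.48 × 0.02350 = 0.9280 m/day.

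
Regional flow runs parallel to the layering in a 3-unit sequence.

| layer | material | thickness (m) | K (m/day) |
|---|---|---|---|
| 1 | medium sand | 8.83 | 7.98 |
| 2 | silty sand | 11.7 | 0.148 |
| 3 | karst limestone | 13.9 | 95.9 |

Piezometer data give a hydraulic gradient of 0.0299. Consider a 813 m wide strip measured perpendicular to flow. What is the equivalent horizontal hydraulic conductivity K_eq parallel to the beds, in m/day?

40.8

Flow is parallel to layering, so each bed carries its own Darcy discharge and the transmissivities add.
Σ(K_i·b_i) = 7.98×8.83 + 0.148×11.7 + 95.9×13.9 = 1405 m²/day.
Total thickness b = 34.43 m, so K_eq = Σ(K_i·b_i)/b = 40.81 m/day.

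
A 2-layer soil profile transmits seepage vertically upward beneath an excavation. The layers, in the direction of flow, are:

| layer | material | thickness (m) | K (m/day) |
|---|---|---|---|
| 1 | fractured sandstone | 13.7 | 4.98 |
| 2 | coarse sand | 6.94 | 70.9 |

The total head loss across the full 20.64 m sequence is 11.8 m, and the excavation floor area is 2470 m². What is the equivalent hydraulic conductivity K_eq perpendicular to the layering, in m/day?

Flow is perpendicular to layering, so the layers act in series and the equivalent K is the thickness-weighted harmonic mean.
Total thickness L = 13.7 + 6.94 = 20.64 m.
Σ(b_i/K_i) = 13.7/4.98 + 6.94/70.9 = 2.849 d.
K_eq = L / Σ(b_i/K_i) = 20.64 / 2.849 = 7.245 m/day.

7.24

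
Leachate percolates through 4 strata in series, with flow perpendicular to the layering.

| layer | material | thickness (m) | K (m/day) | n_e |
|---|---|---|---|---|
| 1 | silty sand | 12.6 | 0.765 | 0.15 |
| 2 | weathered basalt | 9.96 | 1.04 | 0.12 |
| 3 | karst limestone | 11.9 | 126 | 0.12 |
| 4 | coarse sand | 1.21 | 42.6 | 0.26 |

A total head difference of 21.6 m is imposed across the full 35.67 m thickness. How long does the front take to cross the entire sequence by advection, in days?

With flow normal to the layers, continuity requires the same specific discharge q through every layer.
Σ(b_i/K_i) = 12.6/0.765 + 9.96/1.04 + 11.9/126 + 1.21/42.6 = 26.17 d.
q = Δh / Σ(b_i/K_i) = 21.6 / 26.17 = 0.8254 m/day.
In each layer the seepage velocity is v_i = q/n_i, so the layer transit time is t_i = b_i·n_i / q:
  layer 1 (silty sand): t_1 = 12.6 × 0.15 / 0.8254 = 2.290 d
  layer 2 (weathered basalt): t_2 = 9.96 × 0.12 / 0.8254 = 1.448 d
  layer 3 (karst limestone): t_3 = 11.9 × 0.12 / 0.8254 = 1.730 d
  layer 4 (coarse sand): t_4 = 1.21 × 0.26 / 0.8254 = 0.3812 d
Total t = Σ t_i = 5.849 days.

5.85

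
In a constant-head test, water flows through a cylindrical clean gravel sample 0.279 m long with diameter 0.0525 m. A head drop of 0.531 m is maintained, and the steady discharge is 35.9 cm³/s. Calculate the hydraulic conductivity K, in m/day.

753

Cross-sectional area A = π·(d/2)² = π × (0.0525/2)² = 0.002165 m².
Convert discharge: 35.9 cm³/s = 3.590e-05 m³/s.
Darcy's law rearranged: K = Q·L / (A·Δh) = 3.590e-05 × 0.279 / (0.002165 × 0.531) = 0.008714 m/s = 752.9 m/day.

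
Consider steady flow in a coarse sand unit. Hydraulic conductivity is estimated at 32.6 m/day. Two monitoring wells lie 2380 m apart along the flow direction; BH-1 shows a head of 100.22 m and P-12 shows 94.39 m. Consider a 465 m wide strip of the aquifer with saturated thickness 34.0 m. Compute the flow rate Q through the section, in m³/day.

Cross-sectional area A = 465 × 34.0 = 15810 m².
Hydraulic gradient i = (100.22 − 94.39) / 2380 = 5.83 / 2380 = 0.002450.
Darcy's law: Q = K · A · i = 32.60 × 15810 × 0.002450 = 1263 m³/day.

1260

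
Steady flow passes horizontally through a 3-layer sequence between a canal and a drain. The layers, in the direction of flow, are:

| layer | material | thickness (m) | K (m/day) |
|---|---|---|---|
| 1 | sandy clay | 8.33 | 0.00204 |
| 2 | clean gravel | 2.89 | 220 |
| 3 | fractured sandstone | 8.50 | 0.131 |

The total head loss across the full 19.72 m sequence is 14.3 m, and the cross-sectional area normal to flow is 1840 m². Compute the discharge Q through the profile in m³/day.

Flow is perpendicular to layering, so the layers act in series and the equivalent K is the thickness-weighted harmonic mean.
Total thickness L = 8.33 + 2.89 + 8.50 = 19.72 m.
Σ(b_i/K_i) = 8.33/0.00204 + 2.89/220 + 8.50/0.131 = 4148 d.
K_eq = L / Σ(b_i/K_i) = 19.72 / 4148 = 0.004754 m/day.
Q = K_eq · A · (Δh/L) = 0.004754 × 1840 × (14.3/19.72) = 6.343 m³/day.

6.34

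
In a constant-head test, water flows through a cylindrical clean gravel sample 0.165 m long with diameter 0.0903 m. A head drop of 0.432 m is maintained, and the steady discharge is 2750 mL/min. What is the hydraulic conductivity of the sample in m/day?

236

Cross-sectional area A = π·(d/2)² = π × (0.0903/2)² = 0.006404 m².
Convert discharge: 2750 mL/min = 4.583e-05 m³/s.
Darcy's law rearranged: K = Q·L / (A·Δh) = 4.583e-05 × 0.165 / (0.006404 × 0.432) = 0.002733 m/s = 236.2 m/day.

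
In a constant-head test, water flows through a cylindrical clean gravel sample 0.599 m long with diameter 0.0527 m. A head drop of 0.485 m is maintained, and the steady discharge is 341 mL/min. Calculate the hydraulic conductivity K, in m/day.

Cross-sectional area A = π·(d/2)² = π × (0.0527/2)² = 0.002181 m².
Convert discharge: 341 mL/min = 5.683e-06 m³/s.
Darcy's law rearranged: K = Q·L / (A·Δh) = 5.683e-06 × 0.599 / (0.002181 × 0.485) = 0.003218 m/s = 278.0 m/day.

278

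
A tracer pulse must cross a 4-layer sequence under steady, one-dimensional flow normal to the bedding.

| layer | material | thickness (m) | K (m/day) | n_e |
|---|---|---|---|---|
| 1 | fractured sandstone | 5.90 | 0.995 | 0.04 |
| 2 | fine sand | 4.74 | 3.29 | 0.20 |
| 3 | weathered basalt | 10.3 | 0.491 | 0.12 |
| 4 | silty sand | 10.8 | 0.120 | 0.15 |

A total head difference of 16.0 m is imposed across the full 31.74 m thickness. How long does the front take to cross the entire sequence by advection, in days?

With flow normal to the layers, continuity requires the same specific discharge q through every layer.
Σ(b_i/K_i) = 5.90/0.995 + 4.74/3.29 + 10.3/0.491 + 10.8/0.120 = 118.3 d.
q = Δh / Σ(b_i/K_i) = 16.0 / 118.3 = 0.1352 m/day.
In each layer the seepage velocity is v_i = q/n_i, so the layer transit time is t_i = b_i·n_i / q:
  layer 1 (fractured sandstone): t_1 = 5.90 × 0.04 / 0.1352 = 1.746 d
  layer 2 (fine sand): t_2 = 4.74 × 0.20 / 0.1352 = 7.012 d
  layer 3 (weathered basalt): t_3 = 10.3 × 0.12 / 0.1352 = 9.142 d
  layer 4 (silty sand): t_4 = 10.8 × 0.15 / 0.1352 = 11.98 d
Total t = Σ t_i = 29.88 days.

29.9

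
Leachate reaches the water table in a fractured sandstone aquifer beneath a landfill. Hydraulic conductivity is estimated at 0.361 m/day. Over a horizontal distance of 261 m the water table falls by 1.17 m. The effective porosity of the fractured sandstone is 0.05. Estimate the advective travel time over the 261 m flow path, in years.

22.1

Hydraulic gradient i = Δh / L = 1.17 / 261 = 0.004483.
Darcy flux q = K · i = 0.3610 × 0.004483 = 0.001618 m/day.
Seepage velocity v = q / n_e = 0.001618 / 0.05 = 0.03237 m/day.
Travel time t = L / v = 261 / 0.03237 = 8064 days = 22.08 years.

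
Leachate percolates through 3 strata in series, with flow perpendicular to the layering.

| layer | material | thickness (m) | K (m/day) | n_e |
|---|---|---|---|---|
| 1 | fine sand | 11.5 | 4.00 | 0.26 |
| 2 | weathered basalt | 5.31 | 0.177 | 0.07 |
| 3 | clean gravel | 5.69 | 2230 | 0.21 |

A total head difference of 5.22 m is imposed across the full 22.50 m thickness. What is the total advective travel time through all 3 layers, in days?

28.7

With flow normal to the layers, continuity requires the same specific discharge q through every layer.
Σ(b_i/K_i) = 11.5/4.00 + 5.31/0.177 + 5.69/2230 = 32.88 d.
q = Δh / Σ(b_i/K_i) = 5.22 / 32.88 = 0.1588 m/day.
In each layer the seepage velocity is v_i = q/n_i, so the layer transit time is t_i = b_i·n_i / q:
  layer 1 (fine sand): t_1 = 11.5 × 0.26 / 0.1588 = 18.83 d
  layer 2 (weathered basalt): t_2 = 5.31 × 0.07 / 0.1588 = 2.341 d
  layer 3 (clean gravel): t_3 = 5.69 × 0.21 / 0.1588 = 7.526 d
Total t = Σ t_i = 28.70 days.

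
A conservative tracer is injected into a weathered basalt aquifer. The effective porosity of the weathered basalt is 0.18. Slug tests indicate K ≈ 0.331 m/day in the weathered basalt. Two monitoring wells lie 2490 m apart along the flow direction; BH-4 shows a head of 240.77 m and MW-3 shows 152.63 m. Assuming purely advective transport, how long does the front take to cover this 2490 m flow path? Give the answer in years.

Hydraulic gradient i = (240.77 − 152.63) / 2490 = 88.14 / 2490 = 0.03540.
Darcy flux q = K · i = 0.3310 × 0.03540 = 0.01172 m/day.
Seepage velocity v = q / n_e = 0.01172 / 0.18 = 0.06509 m/day.
Travel time t = L / v = 2490 / 0.06509 = 38253 days = 104.7 years.

105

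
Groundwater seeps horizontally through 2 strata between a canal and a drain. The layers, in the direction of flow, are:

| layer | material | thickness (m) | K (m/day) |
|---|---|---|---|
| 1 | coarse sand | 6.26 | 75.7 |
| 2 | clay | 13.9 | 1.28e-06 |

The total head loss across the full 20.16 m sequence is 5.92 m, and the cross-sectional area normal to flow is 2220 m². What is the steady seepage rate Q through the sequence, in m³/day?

Flow is perpendicular to layering, so the layers act in series and the equivalent K is the thickness-weighted harmonic mean.
Total thickness L = 6.26 + 13.9 = 20.16 m.
Σ(b_i/K_i) = 6.26/75.7 + 13.9/1.28e-06 = 1.086e+07 d.
K_eq = L / Σ(b_i/K_i) = 20.16 / 1.086e+07 = 1.856e-06 m/day.
Q = K_eq · A · (Δh/L) = 1.856e-06 × 2220 × (5.92/20.16) = 0.001210 m³/day.

0.00121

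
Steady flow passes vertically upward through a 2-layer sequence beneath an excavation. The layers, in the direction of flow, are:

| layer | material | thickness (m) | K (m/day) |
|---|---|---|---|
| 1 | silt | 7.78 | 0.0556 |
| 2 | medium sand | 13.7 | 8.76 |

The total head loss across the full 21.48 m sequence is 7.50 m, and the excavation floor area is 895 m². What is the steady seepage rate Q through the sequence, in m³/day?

Flow is perpendicular to layering, so the layers act in series and the equivalent K is the thickness-weighted harmonic mean.
Total thickness L = 7.78 + 13.7 = 21.48 m.
Σ(b_i/K_i) = 7.78/0.0556 + 13.7/8.76 = 141.5 d.
K_eq = L / Σ(b_i/K_i) = 21.48 / 141.5 = 0.1518 m/day.
Q = K_eq · A · (Δh/L) = 0.1518 × 895 × (7.50/21.48) = 47.44 m³/day.

47.4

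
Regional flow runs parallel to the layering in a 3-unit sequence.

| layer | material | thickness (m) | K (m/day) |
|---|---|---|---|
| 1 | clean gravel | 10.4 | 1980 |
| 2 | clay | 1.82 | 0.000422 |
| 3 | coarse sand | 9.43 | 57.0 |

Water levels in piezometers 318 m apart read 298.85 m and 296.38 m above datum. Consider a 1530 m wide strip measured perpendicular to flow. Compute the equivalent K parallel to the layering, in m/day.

976

Flow is parallel to layering, so each bed carries its own Darcy discharge and the transmissivities add.
Σ(K_i·b_i) = 1980×10.4 + 0.000422×1.82 + 57.0×9.43 = 21130 m²/day.
Total thickness b = 21.65 m, so K_eq = Σ(K_i·b_i)/b = 976.0 m/day.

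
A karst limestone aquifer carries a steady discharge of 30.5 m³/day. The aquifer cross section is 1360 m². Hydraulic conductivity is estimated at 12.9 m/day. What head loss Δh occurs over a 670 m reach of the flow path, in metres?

From Q = K·A·i, i = Q / (K·A) = 30.5 / (12.90 × 1360) = 0.001738.
Head loss Δh = i · L = 0.001738 × 670 = 1.165 m.

1.16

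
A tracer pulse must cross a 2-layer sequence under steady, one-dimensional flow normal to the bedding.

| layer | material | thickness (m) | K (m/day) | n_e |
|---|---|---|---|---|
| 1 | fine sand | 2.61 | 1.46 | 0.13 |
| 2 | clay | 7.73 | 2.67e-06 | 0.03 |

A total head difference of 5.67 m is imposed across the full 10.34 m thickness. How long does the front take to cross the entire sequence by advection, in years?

799

With flow normal to the layers, continuity requires the same specific discharge q through every layer.
Σ(b_i/K_i) = 2.61/1.46 + 7.73/2.67e-06 = 2.895e+06 d.
q = Δh / Σ(b_i/K_i) = 5.67 / 2.895e+06 = 1.958e-06 m/day.
In each layer the seepage velocity is v_i = q/n_i, so the layer transit time is t_i = b_i·n_i / q:
  layer 1 (fine sand): t_1 = 2.61 × 0.13 / 1.958e-06 = 1.732e+05 d
  layer 2 (clay): t_2 = 7.73 × 0.03 / 1.958e-06 = 1.184e+05 d
Total t = Σ t_i = 2.917e+05 days = 798.5 years.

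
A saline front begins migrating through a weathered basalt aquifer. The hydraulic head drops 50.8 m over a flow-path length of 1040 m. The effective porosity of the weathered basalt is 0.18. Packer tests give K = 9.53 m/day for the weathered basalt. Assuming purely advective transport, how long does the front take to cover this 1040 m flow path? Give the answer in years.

Hydraulic gradient i = Δh / L = 50.8 / 1040 = 0.04885.
Darcy flux q = K · i = 9.530 × 0.04885 = 0.4655 m/day.
Seepage velocity v = q / n_e = 0.4655 / 0.18 = 2.586 m/day.
Travel time t = L / v = 1040 / 2.586 = 402.1 days = 1.101 years.

1.10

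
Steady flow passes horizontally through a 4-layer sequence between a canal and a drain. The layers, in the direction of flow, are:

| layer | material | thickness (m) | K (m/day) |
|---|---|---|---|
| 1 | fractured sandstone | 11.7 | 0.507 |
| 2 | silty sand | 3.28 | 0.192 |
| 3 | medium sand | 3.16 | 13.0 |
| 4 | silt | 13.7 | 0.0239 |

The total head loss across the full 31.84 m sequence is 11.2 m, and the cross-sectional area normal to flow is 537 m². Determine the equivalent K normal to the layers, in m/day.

0.0519

Flow is perpendicular to layering, so the layers act in series and the equivalent K is the thickness-weighted harmonic mean.
Total thickness L = 11.7 + 3.28 + 3.16 + 13.7 = 31.84 m.
Σ(b_i/K_i) = 11.7/0.507 + 3.28/0.192 + 3.16/13.0 + 13.7/0.0239 = 613.6 d.
K_eq = L / Σ(b_i/K_i) = 31.84 / 613.6 = 0.05189 m/day.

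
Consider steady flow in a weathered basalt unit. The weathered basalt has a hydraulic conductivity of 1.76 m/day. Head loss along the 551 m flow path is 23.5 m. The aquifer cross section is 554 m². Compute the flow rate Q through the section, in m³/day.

41.6

Hydraulic gradient i = Δh / L = 23.5 / 551 = 0.04265.
Darcy's law: Q = K · A · i = 1.760 × 554.0 × 0.04265 = 41.59 m³/day.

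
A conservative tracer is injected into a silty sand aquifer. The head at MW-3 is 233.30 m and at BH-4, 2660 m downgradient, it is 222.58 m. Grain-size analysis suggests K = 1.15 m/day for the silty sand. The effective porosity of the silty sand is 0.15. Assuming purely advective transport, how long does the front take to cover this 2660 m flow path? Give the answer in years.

236

Hydraulic gradient i = (233.30 − 222.58) / 2660 = 10.72 / 2660 = 0.004030.
Darcy flux q = K · i = 1.150 × 0.004030 = 0.004635 m/day.
Seepage velocity v = q / n_e = 0.004635 / 0.15 = 0.03090 m/day.
Travel time t = L / v = 2660 / 0.03090 = 86092 days = 235.7 years.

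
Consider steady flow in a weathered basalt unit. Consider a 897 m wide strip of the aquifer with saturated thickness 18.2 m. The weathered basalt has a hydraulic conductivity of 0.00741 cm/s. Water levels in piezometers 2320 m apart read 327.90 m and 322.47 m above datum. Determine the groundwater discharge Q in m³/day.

245

Convert K: 0.00741 cm/s × 864 = 6.402 m/day.
Cross-sectional area A = 897 × 18.2 = 16325 m².
Hydraulic gradient i = (327.90 − 322.47) / 2320 = 5.43 / 2320 = 0.002341.
Darcy's law: Q = K · A · i = 6.402 × 16325 × 0.002341 = 244.6 m³/day.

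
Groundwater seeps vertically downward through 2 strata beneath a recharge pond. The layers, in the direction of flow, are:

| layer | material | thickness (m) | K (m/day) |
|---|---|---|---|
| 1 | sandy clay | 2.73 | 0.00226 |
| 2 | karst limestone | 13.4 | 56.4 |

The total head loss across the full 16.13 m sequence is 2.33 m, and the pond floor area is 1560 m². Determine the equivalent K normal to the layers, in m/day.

Flow is perpendicular to layering, so the layers act in series and the equivalent K is the thickness-weighted harmonic mean.
Total thickness L = 2.73 + 13.4 = 16.13 m.
Σ(b_i/K_i) = 2.73/0.00226 + 13.4/56.4 = 1208 d.
K_eq = L / Σ(b_i/K_i) = 16.13 / 1208 = 0.01335 m/day.

0.0134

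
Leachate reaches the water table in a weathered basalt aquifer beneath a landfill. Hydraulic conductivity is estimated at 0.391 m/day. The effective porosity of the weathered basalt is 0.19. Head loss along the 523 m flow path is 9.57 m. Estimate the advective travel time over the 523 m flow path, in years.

Hydraulic gradient i = Δh / L = 9.57 / 523 = 0.01830.
Darcy flux q = K · i = 0.3910 × 0.01830 = 0.007155 m/day.
Seepage velocity v = q / n_e = 0.007155 / 0.19 = 0.03766 m/day.
Travel time t = L / v = 523 / 0.03766 = 13889 days = 38.03 years.

38.0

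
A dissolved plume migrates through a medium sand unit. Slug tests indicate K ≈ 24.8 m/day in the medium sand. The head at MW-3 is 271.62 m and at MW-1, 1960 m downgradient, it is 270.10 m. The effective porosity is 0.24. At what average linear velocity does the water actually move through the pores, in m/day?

0.0801

Hydraulic gradient i = (271.62 − 270.10) / 1960 = 1.52 / 1960 = 0.0007755.
Darcy flux q = K · i = 24.80 × 0.0007755 = 0.01923 m/day.
Seepage velocity v = q / n_e = 0.01923 / 0.24 = 0.08014 m/day.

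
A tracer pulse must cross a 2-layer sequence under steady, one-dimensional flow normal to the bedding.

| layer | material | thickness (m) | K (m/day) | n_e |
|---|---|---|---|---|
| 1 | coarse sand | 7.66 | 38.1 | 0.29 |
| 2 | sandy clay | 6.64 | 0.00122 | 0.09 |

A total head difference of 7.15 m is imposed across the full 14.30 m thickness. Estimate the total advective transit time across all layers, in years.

With flow normal to the layers, continuity requires the same specific discharge q through every layer.
Σ(b_i/K_i) = 7.66/38.1 + 6.64/0.00122 = 5443 d.
q = Δh / Σ(b_i/K_i) = 7.15 / 5443 = 0.001314 m/day.
In each layer the seepage velocity is v_i = q/n_i, so the layer transit time is t_i = b_i·n_i / q:
  layer 1 (coarse sand): t_1 = 7.66 × 0.29 / 0.001314 = 1691 d
  layer 2 (sandy clay): t_2 = 6.64 × 0.09 / 0.001314 = 454.9 d
Total t = Σ t_i = 2146 days = 5.875 years.

5.88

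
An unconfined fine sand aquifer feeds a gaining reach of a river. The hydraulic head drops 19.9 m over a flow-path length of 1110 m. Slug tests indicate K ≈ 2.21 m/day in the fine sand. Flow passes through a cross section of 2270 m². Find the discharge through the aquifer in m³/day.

89.9

Hydraulic gradient i = Δh / L = 19.9 / 1110 = 0.01793.
Darcy's law: Q = K · A · i = 2.210 × 2270 × 0.01793 = 89.94 m³/day.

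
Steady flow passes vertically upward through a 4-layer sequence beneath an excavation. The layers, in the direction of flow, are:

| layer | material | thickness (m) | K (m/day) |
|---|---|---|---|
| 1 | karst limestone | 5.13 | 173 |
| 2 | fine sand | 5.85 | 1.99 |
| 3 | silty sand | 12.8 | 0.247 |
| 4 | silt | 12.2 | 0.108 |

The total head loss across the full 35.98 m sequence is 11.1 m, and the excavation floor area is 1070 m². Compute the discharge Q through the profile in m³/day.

Flow is perpendicular to layering, so the layers act in series and the equivalent K is the thickness-weighted harmonic mean.
Total thickness L = 5.13 + 5.85 + 12.8 + 12.2 = 35.98 m.
Σ(b_i/K_i) = 5.13/173 + 5.85/1.99 + 12.8/0.247 + 12.2/0.108 = 167.8 d.
K_eq = L / Σ(b_i/K_i) = 35.98 / 167.8 = 0.2145 m/day.
Q = K_eq · A · (Δh/L) = 0.2145 × 1070 × (11.1/35.98) = 70.80 m³/day.

70.8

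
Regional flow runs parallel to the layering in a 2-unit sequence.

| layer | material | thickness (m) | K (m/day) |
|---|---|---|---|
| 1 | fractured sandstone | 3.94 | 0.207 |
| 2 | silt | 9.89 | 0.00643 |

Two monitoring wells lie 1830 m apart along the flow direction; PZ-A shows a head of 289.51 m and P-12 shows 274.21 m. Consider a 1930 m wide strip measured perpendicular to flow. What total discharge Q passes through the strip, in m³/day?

14.2

Flow is parallel to layering, so each bed carries its own Darcy discharge and the transmissivities add.
Σ(K_i·b_i) = 0.207×3.94 + 0.00643×9.89 = 0.8792 m²/day.
Hydraulic gradient i = (289.51 − 274.21) / 1830 = 15.3 / 1830 = 0.008361.
Q = Σ(K_i·b_i) · W · i = 0.8792 × 1930 × 0.008361 = 14.19 m³/day.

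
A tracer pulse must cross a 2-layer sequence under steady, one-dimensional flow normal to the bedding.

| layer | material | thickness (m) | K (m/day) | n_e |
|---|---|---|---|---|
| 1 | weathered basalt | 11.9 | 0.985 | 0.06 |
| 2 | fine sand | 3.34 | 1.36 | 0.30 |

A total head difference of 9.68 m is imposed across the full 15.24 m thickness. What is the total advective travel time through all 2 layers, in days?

2.58

With flow normal to the layers, continuity requires the same specific discharge q through every layer.
Σ(b_i/K_i) = 11.9/0.985 + 3.34/1.36 = 14.54 d.
q = Δh / Σ(b_i/K_i) = 9.68 / 14.54 = 0.6659 m/day.
In each layer the seepage velocity is v_i = q/n_i, so the layer transit time is t_i = b_i·n_i / q:
  layer 1 (weathered basalt): t_1 = 11.9 × 0.06 / 0.6659 = 1.072 d
  layer 2 (fine sand): t_2 = 3.34 × 0.30 / 0.6659 = 1.505 d
Total t = Σ t_i = 2.577 days.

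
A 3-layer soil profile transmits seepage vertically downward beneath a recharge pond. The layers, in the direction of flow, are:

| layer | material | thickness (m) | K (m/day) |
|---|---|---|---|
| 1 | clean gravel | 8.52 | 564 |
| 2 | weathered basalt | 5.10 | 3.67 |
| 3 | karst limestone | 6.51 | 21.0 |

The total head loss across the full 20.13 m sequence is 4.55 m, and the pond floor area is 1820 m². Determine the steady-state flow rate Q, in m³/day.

Flow is perpendicular to layering, so the layers act in series and the equivalent K is the thickness-weighted harmonic mean.
Total thickness L = 8.52 + 5.10 + 6.51 = 20.13 m.
Σ(b_i/K_i) = 8.52/564 + 5.10/3.67 + 6.51/21.0 = 1.715 d.
K_eq = L / Σ(b_i/K_i) = 20.13 / 1.715 = 11.74 m/day.
Q = K_eq · A · (Δh/L) = 11.74 × 1820 × (4.55/20.13) = 4829 m³/day.

4830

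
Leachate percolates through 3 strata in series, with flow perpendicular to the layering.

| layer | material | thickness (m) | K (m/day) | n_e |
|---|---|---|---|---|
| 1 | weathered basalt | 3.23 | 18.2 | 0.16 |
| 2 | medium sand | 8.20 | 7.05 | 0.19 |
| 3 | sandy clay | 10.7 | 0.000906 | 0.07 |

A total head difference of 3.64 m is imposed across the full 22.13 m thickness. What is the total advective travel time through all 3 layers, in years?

25.1

With flow normal to the layers, continuity requires the same specific discharge q through every layer.
Σ(b_i/K_i) = 3.23/18.2 + 8.20/7.05 + 10.7/0.000906 = 11811 d.
q = Δh / Σ(b_i/K_i) = 3.64 / 11811 = 0.0003082 m/day.
In each layer the seepage velocity is v_i = q/n_i, so the layer transit time is t_i = b_i·n_i / q:
  layer 1 (weathered basalt): t_1 = 3.23 × 0.16 / 0.0003082 = 1677 d
  layer 2 (medium sand): t_2 = 8.20 × 0.19 / 0.0003082 = 5056 d
  layer 3 (sandy clay): t_3 = 10.7 × 0.07 / 0.0003082 = 2430 d
Total t = Σ t_i = 9163 days = 25.09 years.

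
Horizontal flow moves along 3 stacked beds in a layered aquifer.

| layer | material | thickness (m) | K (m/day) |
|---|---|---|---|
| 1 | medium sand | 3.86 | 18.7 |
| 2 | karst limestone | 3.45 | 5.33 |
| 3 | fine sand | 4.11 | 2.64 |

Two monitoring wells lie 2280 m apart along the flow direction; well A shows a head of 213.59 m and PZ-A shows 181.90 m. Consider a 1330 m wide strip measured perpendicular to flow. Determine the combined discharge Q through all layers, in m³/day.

Flow is parallel to layering, so each bed carries its own Darcy discharge and the transmissivities add.
Σ(K_i·b_i) = 18.7×3.86 + 5.33×3.45 + 2.64×4.11 = 101.4 m²/day.
Hydraulic gradient i = (213.59 − 181.90) / 2280 = 31.69 / 2280 = 0.01390.
Q = Σ(K_i·b_i) · W · i = 101.4 × 1330 × 0.01390 = 1875 m³/day.

1870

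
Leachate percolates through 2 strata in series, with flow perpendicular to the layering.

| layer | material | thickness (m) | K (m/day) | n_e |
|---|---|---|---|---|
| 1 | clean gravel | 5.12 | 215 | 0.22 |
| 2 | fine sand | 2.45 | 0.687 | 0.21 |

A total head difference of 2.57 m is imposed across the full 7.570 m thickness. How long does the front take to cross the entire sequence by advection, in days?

2.29

With flow normal to the layers, continuity requires the same specific discharge q through every layer.
Σ(b_i/K_i) = 5.12/215 + 2.45/0.687 = 3.590 d.
q = Δh / Σ(b_i/K_i) = 2.57 / 3.590 = 0.7159 m/day.
In each layer the seepage velocity is v_i = q/n_i, so the layer transit time is t_i = b_i·n_i / q:
  layer 1 (clean gravel): t_1 = 5.12 × 0.22 / 0.7159 = 1.573 d
  layer 2 (fine sand): t_2 = 2.45 × 0.21 / 0.7159 = 0.7187 d
Total t = Σ t_i = 2.292 days.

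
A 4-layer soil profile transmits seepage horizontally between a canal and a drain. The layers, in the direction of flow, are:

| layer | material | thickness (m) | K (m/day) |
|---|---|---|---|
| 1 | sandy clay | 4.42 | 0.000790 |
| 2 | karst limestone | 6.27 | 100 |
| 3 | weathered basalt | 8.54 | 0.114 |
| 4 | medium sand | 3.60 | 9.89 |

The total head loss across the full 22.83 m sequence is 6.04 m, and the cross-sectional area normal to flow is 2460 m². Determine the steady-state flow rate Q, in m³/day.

2.62

Flow is perpendicular to layering, so the layers act in series and the equivalent K is the thickness-weighted harmonic mean.
Total thickness L = 4.42 + 6.27 + 8.54 + 3.60 = 22.83 m.
Σ(b_i/K_i) = 4.42/0.000790 + 6.27/100 + 8.54/0.114 + 3.60/9.89 = 5670 d.
K_eq = L / Σ(b_i/K_i) = 22.83 / 5670 = 0.004026 m/day.
Q = K_eq · A · (Δh/L) = 0.004026 × 2460 × (6.04/22.83) = 2.620 m³/day.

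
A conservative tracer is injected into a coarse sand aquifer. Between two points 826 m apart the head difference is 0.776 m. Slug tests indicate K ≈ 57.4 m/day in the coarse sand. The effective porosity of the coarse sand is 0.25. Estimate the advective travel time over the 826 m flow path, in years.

10.5

Hydraulic gradient i = Δh / L = 0.776 / 826 = 0.0009395.
Darcy flux q = K · i = 57.40 × 0.0009395 = 0.05393 m/day.
Seepage velocity v = q / n_e = 0.05393 / 0.25 = 0.2157 m/day.
Travel time t = L / v = 826 / 0.2157 = 3829 days = 10.48 years.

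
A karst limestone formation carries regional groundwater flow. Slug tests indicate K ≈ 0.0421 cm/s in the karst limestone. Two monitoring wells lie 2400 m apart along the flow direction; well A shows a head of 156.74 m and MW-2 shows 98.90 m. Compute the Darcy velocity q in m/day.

Convert K: 0.0421 cm/s × 864 = 36.37 m/day.
Hydraulic gradient i = (156.74 − 98.90) / 2400 = 57.84 / 2400 = 0.02410.
Specific discharge q = K · i = 36.37 × 0.02410 = 0.8766 m/day.

0.877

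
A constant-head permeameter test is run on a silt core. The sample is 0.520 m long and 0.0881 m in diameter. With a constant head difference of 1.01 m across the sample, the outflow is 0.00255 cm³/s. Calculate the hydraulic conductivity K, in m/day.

0.0186

Cross-sectional area A = π·(d/2)² = π × (0.0881/2)² = 0.006096 m².
Convert discharge: 0.00255 cm³/s = 2.550e-09 m³/s.
Darcy's law rearranged: K = Q·L / (A·Δh) = 2.550e-09 × 0.520 / (0.006096 × 1.01) = 2.154e-07 m/s = 0.01861 m/day.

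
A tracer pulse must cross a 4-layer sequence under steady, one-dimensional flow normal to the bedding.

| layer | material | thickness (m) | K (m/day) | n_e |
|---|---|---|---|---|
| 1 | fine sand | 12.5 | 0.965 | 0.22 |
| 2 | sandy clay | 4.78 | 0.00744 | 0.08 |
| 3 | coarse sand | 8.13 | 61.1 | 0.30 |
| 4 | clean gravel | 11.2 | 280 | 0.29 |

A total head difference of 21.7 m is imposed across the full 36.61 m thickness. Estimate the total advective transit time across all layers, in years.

With flow normal to the layers, continuity requires the same specific discharge q through every layer.
Σ(b_i/K_i) = 12.5/0.965 + 4.78/0.00744 + 8.13/61.1 + 11.2/280 = 655.6 d.
q = Δh / Σ(b_i/K_i) = 21.7 / 655.6 = 0.03310 m/day.
In each layer the seepage velocity is v_i = q/n_i, so the layer transit time is t_i = b_i·n_i / q:
  layer 1 (fine sand): t_1 = 12.5 × 0.22 / 0.03310 = 83.08 d
  layer 2 (sandy clay): t_2 = 4.78 × 0.08 / 0.03310 = 11.55 d
  layer 3 (coarse sand): t_3 = 8.13 × 0.30 / 0.03310 = 73.69 d
  layer 4 (clean gravel): t_4 = 11.2 × 0.29 / 0.03310 = 98.13 d
Total t = Σ t_i = 266.5 days = 0.7295 years.

0.730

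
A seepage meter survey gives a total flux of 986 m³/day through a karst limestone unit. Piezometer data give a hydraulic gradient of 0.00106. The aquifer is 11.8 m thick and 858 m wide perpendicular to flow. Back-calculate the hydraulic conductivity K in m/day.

Cross-sectional area A = 858 × 11.8 = 10124 m².
Hydraulic gradient i = 0.00106.
From Q = K·A·i, K = Q / (A·i) = 986 / (10124 × 0.001060) = 91.88 m/day.

91.9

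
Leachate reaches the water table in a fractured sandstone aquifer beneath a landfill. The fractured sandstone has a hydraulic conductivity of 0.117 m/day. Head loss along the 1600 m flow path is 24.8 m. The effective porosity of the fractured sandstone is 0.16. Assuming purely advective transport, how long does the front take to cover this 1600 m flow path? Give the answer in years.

Hydraulic gradient i = Δh / L = 24.8 / 1600 = 0.01550.
Darcy flux q = K · i = 0.1170 × 0.01550 = 0.001814 m/day.
Seepage velocity v = q / n_e = 0.001814 / 0.16 = 0.01133 m/day.
Travel time t = L / v = 1600 / 0.01133 = 1.412e+05 days = 386.5 years.

386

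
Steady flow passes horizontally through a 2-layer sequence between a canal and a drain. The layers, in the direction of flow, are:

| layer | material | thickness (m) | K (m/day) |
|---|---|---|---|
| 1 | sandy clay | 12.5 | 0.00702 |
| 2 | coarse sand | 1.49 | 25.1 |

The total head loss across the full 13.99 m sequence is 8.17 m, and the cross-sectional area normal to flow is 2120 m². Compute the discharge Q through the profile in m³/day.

Flow is perpendicular to layering, so the layers act in series and the equivalent K is the thickness-weighted harmonic mean.
Total thickness L = 12.5 + 1.49 = 13.99 m.
Σ(b_i/K_i) = 12.5/0.00702 + 1.49/25.1 = 1781 d.
K_eq = L / Σ(b_i/K_i) = 13.99 / 1781 = 0.007857 m/day.
Q = K_eq · A · (Δh/L) = 0.007857 × 2120 × (8.17/13.99) = 9.727 m³/day.

9.73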